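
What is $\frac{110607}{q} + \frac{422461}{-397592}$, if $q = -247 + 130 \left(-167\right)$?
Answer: $- \frac{1365447039}{223844296} \approx -6.1$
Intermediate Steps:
$q = -21957$ ($q = -247 - 21710 = -21957$)
$\frac{110607}{q} + \frac{422461}{-397592} = \frac{110607}{-21957} + \frac{422461}{-397592} = 110607 \left(- \frac{1}{21957}\right) + 422461 \left(- \frac{1}{397592}\right) = - \frac{36869}{7319} - \frac{32497}{30584} = - \frac{1365447039}{223844296}$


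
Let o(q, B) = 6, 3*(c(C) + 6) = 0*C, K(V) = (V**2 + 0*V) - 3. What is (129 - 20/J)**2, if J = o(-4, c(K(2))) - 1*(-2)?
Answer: 64009/4 ≈ 16002.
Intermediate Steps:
K(V) = -3 + V**2 (K(V) = (V**2 + 0) - 3 = V**2 - 3 = -3 + V**2)
c(C) = -6 (c(C) = -6 + (0*C)/3 = -6 + (1/3)*0 = -6 + 0 = -6)
J = 8 (J = 6 - 1*(-2) = 6 + 2 = 8)
(129 - 20/J)**2 = (129 - 20/8)**2 = (129 + (1/8)*(-20))**2 = (129 - 5/2)**2 = (253/2)**2 = 64009/4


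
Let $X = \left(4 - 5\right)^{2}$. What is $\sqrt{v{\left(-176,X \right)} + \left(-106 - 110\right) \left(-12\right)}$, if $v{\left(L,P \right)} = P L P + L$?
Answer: $8 \sqrt{35} \approx 47.329$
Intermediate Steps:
$X = 1$ ($X = \left(-1\right)^{2} = 1$)
$v{\left(L,P \right)} = L + L P^{2}$ ($v{\left(L,P \right)} = L P P + L = L P^{2} + L = L + L P^{2}$)
$\sqrt{v{\left(-176,X \right)} + \left(-106 - 110\right) \left(-12\right)} = \sqrt{- 176 \left(1 + 1^{2}\right) + \left(-106 - 110\right) \left(-12\right)} = \sqrt{- 176 \left(1 + 1\right) - -2592} = \sqrt{\left(-176\right) 2 + 2592} = \sqrt{-352 + 2592} = \sqrt{2240} = 8 \sqrt{35}$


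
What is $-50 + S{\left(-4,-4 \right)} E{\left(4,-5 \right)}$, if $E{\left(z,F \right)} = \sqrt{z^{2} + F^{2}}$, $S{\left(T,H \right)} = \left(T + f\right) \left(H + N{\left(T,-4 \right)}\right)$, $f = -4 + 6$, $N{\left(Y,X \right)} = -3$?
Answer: $-50 + 14 \sqrt{41} \approx 39.644$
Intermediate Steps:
$f = 2$
$S{\left(T,H \right)} = \left(-3 + H\right) \left(2 + T\right)$ ($S{\left(T,H \right)} = \left(T + 2\right) \left(H - 3\right) = \left(2 + T\right) \left(-3 + H\right) = \left(-3 + H\right) \left(2 + T\right)$)
$E{\left(z,F \right)} = \sqrt{F^{2} + z^{2}}$
$-50 + S{\left(-4,-4 \right)} E{\left(4,-5 \right)} = -50 + \left(-6 - -12 + 2 \left(-4\right) - -16\right) \sqrt{\left(-5\right)^{2} + 4^{2}} = -50 + \left(-6 + 12 - 8 + 16\right) \sqrt{25 + 16} = -50 + 14 \sqrt{41}$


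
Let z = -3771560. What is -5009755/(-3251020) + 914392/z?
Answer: 398047122199/306535424780 ≈ 1.2985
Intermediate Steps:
-5009755/(-3251020) + 914392/z = -5009755/(-3251020) + 914392/(-3771560) = -5009755*(-1/3251020) + 914392*(-1/3771560) = 1001951/650204 - 114299/471445 = 398047122199/306535424780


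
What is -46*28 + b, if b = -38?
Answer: -1326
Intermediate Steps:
-46*28 + b = -46*28 - 38 = -1288 - 38 = -1326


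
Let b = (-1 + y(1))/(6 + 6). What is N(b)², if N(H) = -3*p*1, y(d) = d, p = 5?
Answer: 225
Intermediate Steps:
b = 0 (b = (-1 + 1)/(6 + 6) = 0/12 = 0*(1/12) = 0)
N(H) = -15 (N(H) = -3*5*1 = -15*1 = -15)
N(b)² = (-15)² = 225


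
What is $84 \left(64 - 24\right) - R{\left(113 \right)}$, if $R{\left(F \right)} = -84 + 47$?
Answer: $3397$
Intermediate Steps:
$R{\left(F \right)} = -37$
$84 \left(64 - 24\right) - R{\left(113 \right)} = 84 \left(64 - 24\right) - -37 = 84 \cdot 40 + 37 = 3360 + 37 = 3397$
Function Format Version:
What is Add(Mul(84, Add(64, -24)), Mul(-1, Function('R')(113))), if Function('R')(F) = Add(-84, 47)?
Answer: 3397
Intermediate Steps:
Function('R')(F) = -37
Add(Mul(84, Add(64, -24)), Mul(-1, Function('R')(113))) = Add(Mul(84, Add(64, -24)), Mul(-1, -37)) = Add(Mul(84, 40), 37) = Add(3360, 37) = 3397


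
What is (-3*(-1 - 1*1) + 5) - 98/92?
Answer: 457/46 ≈ 9.9348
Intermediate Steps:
(-3*(-1 - 1*1) + 5) - 98/92 = (-3*(-1 - 1) + 5) + (1/92)*(-98) = (-3*(-2) + 5) - 49/46 = (6 + 5) - 49/46 = 11 - 49/46 = 457/46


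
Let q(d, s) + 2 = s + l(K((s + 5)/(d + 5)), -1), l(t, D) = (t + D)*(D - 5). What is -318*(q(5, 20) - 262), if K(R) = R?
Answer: 80454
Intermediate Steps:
l(t, D) = (-5 + D)*(D + t) (l(t, D) = (D + t)*(-5 + D) = (-5 + D)*(D + t))
q(d, s) = 4 + s - 6*(5 + s)/(5 + d) (q(d, s) = -2 + (s + ((-1)² - 5*(-1) - 5*(s + 5)/(d + 5) - (s + 5)/(d + 5))) = -2 + (s + (1 + 5 - 5*(5 + s)/(5 + d) - (5 + s)/(5 + d))) = -2 + (s + (6 - 6*(5 + s)/(5 + d))) = -2 + (6 + s - 6*(5 + s)/(5 + d)) = 4 + s - 6*(5 + s)/(5 + d))
-318*(q(5, 20) - 262) = -318*((-10 - 1*20 + 4*5 + 5*20)/(5 + 5) - 262) = -318*((-10 - 20 + 20 + 100)/10 - 262) = -318*((⅒)*90 - 262) = -318*(9 - 262) = -318*(-253) = 80454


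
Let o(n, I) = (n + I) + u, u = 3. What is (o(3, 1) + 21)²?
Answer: 784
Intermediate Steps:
o(n, I) = 3 + I + n (o(n, I) = (n + I) + 3 = (I + n) + 3 = 3 + I + n)
(o(3, 1) + 21)² = ((3 + 1 + 3) + 21)² = (7 + 21)² = 28² = 784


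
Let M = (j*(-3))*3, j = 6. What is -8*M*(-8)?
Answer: -3456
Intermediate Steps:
M = -54 (M = (6*(-3))*3 = -18*3 = -54)
-8*M*(-8) = -8*(-54)*(-8) = 432*(-8) = -3456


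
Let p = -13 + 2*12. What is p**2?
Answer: 121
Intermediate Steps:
p = 11 (p = -13 + 24 = 11)
p**2 = 11**2 = 121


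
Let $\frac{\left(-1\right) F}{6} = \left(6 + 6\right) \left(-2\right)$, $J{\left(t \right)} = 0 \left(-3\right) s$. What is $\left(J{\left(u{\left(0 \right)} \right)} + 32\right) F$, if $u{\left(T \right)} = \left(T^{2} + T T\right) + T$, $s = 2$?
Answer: $4608$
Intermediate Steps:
$u{\left(T \right)} = T + 2 T^{2}$ ($u{\left(T \right)} = \left(T^{2} + T^{2}\right) + T = 2 T^{2} + T = T + 2 T^{2}$)
$J{\left(t \right)} = 0$ ($J{\left(t \right)} = 0 \left(-3\right) 2 = 0 \cdot 2 = 0$)
$F = 144$ ($F = - 6 \left(6 + 6\right) \left(-2\right) = - 6 \cdot 12 \left(-2\right) = \left(-6\right) \left(-24\right) = 144$)
$\left(J{\left(u{\left(0 \right)} \right)} + 32\right) F = \left(0 + 32\right) 144 = 32 \cdot 144 = 4608$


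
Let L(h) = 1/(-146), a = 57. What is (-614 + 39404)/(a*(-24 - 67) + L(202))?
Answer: -5663340/757303 ≈ -7.4783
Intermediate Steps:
L(h) = -1/146
(-614 + 39404)/(a*(-24 - 67) + L(202)) = (-614 + 39404)/(57*(-24 - 67) - 1/146) = 38790/(57*(-91) - 1/146) = 38790/(-5187 - 1/146) = 38790/(-757303/146) = 38790*(-146/757303) = -5663340/757303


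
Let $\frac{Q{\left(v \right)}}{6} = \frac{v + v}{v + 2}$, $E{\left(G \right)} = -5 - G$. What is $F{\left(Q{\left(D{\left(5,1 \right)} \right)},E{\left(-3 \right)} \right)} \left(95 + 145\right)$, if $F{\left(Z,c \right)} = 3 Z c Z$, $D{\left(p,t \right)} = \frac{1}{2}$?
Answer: $- \frac{41472}{5} \approx -8294.4$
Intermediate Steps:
$D{\left(p,t \right)} = \frac{1}{2}$
$Q{\left(v \right)} = \frac{12 v}{2 + v}$ ($Q{\left(v \right)} = 6 \frac{v + v}{v + 2} = 6 \frac{2 v}{2 + v} = \frac{12 v}{2 + v}$)
$F{\left(Z,c \right)} = 3 c Z^{2}$ ($F{\left(Z,c \right)} = 3 Z Z c = 3 c Z^{2}$)
$F{\left(Q{\left(D{\left(5,1 \right)} \right)},E{\left(-3 \right)} \right)} \left(95 + 145\right) = 3 \left(-5 - -3\right) \left(12 \cdot \frac{1}{2} \frac{1}{2 + \frac{1}{2}}\right)^{2} \left(95 + 145\right) = 3 \left(-5 + 3\right) \left(12 \cdot \frac{1}{2} \frac{1}{\frac{5}{2}}\right)^{2} \cdot 240 = 3 \left(-2\right) \left(12 \cdot \frac{1}{2} \cdot \frac{2}{5}\right)^{2} \cdot 240 = 3 \left(-2\right) \left(\frac{12}{5}\right)^{2} \cdot 240 = 3 \left(-2\right) \frac{144}{25} \cdot 240 = \left(- \frac{864}{25}\right) 240 = - \frac{41472}{5}$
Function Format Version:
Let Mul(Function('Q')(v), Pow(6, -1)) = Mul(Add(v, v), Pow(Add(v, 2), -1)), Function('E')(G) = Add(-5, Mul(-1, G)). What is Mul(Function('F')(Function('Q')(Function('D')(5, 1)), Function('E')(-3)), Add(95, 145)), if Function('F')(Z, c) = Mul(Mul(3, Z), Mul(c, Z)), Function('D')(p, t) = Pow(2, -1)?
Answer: Rational(-41472, 5) ≈ -8294.4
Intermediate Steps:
Function('D')(p, t) = Rational(1, 2)
Function('Q')(v) = Mul(12, v, Pow(Add(2, v), -1)) (Function('Q')(v) = Mul(6, Mul(Add(v, v), Pow(Add(v, 2), -1))) = Mul(6, Mul(Mul(2, v), Pow(Add(2, v), -1))) = Mul(6, Mul(2, v, Pow(Add(2, v), -1))) = Mul(12, v, Pow(Add(2, v), -1)))
Function('F')(Z, c) = Mul(3, c, Pow(Z, 2)) (Function('F')(Z, c) = Mul(Mul(3, Z), Mul(Z, c)) = Mul(3, c, Pow(Z, 2)))
Mul(Function('F')(Function('Q')(Function('D')(5, 1)), Function('E')(-3)), Add(95, 145)) = Mul(Mul(3, Add(-5, Mul(-1, -3)), Pow(Mul(12, Rational(1, 2), Pow(Add(2, Rational(1, 2)), -1)), 2)), Add(95, 145)) = Mul(Mul(3, Add(-5, 3), Pow(Mul(12, Rational(1, 2), Pow(Rational(5, 2), -1)), 2)), 240) = Mul(Mul(3, -2, Pow(Mul(12, Rational(1, 2), Rational(2, 5)), 2)), 240) = Mul(Mul(3, -2, Pow(Rational(12, 5), 2)), 240) = Mul(Mul(3, -2, Rational(144, 25)), 240) = Mul(Rational(-864, 25), 240) = Rational(-41472, 5)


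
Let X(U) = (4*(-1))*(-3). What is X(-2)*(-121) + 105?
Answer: -1347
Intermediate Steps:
X(U) = 12 (X(U) = -4*(-3) = 12)
X(-2)*(-121) + 105 = 12*(-121) + 105 = -1452 + 105 = -1347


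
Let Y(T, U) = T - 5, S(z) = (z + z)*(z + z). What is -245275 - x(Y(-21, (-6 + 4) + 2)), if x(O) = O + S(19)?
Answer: -246693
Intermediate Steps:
S(z) = 4*z² (S(z) = (2*z)*(2*z) = 4*z²)
Y(T, U) = -5 + T
x(O) = 1444 + O (x(O) = O + 4*19² = O + 4*361 = O + 1444 = 1444 + O)
-245275 - x(Y(-21, (-6 + 4) + 2)) = -245275 - (1444 + (-5 - 21)) = -245275 - (1444 - 26) = -245275 - 1*1418 = -245275 - 1418 = -246693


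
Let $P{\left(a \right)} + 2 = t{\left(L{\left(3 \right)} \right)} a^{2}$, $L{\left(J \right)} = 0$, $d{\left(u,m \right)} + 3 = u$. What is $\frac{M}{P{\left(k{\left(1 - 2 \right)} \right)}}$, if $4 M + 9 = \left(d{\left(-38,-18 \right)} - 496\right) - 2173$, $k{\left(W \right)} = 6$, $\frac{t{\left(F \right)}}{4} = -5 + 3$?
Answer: $\frac{2719}{1160} \approx 2.344$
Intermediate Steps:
$d{\left(u,m \right)} = -3 + u$
$t{\left(F \right)} = -8$ ($t{\left(F \right)} = 4 \left(-5 + 3\right) = 4 \left(-2\right) = -8$)
$P{\left(a \right)} = -2 - 8 a^{2}$
$M = - \frac{2719}{4}$ ($M = - \frac{9}{4} + \frac{\left(\left(-3 - 38\right) - 496\right) - 2173}{4} = - \frac{9}{4} + \frac{\left(-41 - 496\right) - 2173}{4} = - \frac{9}{4} + \frac{-537 - 2173}{4} = - \frac{9}{4} + \frac{1}{4} \left(-2710\right) = - \frac{9}{4} - \frac{1355}{2} = - \frac{2719}{4} \approx -679.75$)
$\frac{M}{P{\left(k{\left(1 - 2 \right)} \right)}} = - \frac{2719}{4 \left(-2 - 8 \cdot 6^{2}\right)} = - \frac{2719}{4 \left(-2 - 288\right)} = - \frac{2719}{4 \left(-290\right)} = \left(- \frac{2719}{4}\right) \left(- \frac{1}{290}\right) = \frac{2719}{1160}$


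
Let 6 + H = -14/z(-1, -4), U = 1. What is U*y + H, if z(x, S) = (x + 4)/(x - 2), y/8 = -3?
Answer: -16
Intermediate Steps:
y = -24 (y = 8*(-3) = -24)
z(x, S) = (4 + x)/(-2 + x)
H = 8 (H = -6 - 14*(-2 - 1)/(4 - 1) = -6 - 14/(3/(-3)) = -6 - 14/((-⅓*3)) = -6 - 14/(-1) = -6 - 14*(-1) = -6 + 14 = 8)
U*y + H = 1*(-24) + 8 = -24 + 8 = -16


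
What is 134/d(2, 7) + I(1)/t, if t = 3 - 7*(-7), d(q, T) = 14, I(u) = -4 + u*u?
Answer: 3463/364 ≈ 9.5137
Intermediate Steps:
I(u) = -4 + u²
t = 52 (t = 3 + 49 = 52)
134/d(2, 7) + I(1)/t = 134/14 + (-4 + 1²)/52 = 134*(1/14) + (-4 + 1)*(1/52) = 67/7 - 3*1/52 = 67/7 - 3/52 = 3463/364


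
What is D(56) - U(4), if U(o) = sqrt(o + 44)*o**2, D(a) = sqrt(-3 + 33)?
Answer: sqrt(30) - 64*sqrt(3) ≈ -105.37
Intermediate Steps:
D(a) = sqrt(30)
U(o) = o**2*sqrt(44 + o) (U(o) = sqrt(44 + o)*o**2 = o**2*sqrt(44 + o))
D(56) - U(4) = sqrt(30) - 4**2*sqrt(44 + 4) = sqrt(30) - 16*sqrt(48) = sqrt(30) - 16*4*sqrt(3) = sqrt(30) - 64*sqrt(3)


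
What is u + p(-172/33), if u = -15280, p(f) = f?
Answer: -504412/33 ≈ -15285.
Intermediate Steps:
u + p(-172/33) = -15280 - 172/33 = -504412/33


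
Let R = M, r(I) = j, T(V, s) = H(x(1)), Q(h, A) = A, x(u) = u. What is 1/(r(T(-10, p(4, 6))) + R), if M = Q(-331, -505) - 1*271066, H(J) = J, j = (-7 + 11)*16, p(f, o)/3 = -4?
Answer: -1/271507 ≈ -3.6831e-6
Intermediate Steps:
p(f, o) = -12 (p(f, o) = 3*(-4) = -12)
j = 64 (j = 4*16 = 64)
T(V, s) = 1
M = -271571 (M = -505 - 1*271066 = -505 - 271066 = -271571)
r(I) = 64
R = -271571
1/(r(T(-10, p(4, 6))) + R) = 1/(64 - 271571) = 1/(-271507) = -1/271507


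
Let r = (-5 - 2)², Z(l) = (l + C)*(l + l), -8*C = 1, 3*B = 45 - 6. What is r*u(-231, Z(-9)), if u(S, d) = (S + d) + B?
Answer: -10535/4 ≈ -2633.8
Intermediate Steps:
B = 13 (B = (45 - 6)/3 = (⅓)*39 = 13)
C = -⅛ (C = -⅛*1 = -⅛ ≈ -0.12500)
Z(l) = 2*l*(-⅛ + l) (Z(l) = (l - ⅛)*(l + l) = (-⅛ + l)*(2*l) = 2*l*(-⅛ + l))
u(S, d) = 13 + S + d (u(S, d) = (S + d) + 13 = 13 + S + d)
r = 49 (r = (-7)² = 49)
r*u(-231, Z(-9)) = 49*(13 - 231 + (¼)*(-9)*(-1 + 8*(-9))) = 49*(13 - 231 + (¼)*(-9)*(-1 - 72)) = 49*(13 - 231 + (¼)*(-9)*(-73)) = 49*(13 - 231 + 657/4) = 49*(-215/4) = -10535/4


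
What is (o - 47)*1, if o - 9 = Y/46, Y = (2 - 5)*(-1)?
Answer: -1745/46 ≈ -37.935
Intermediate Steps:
Y = 3 (Y = -3*(-1) = 3)
o = 417/46 (o = 9 + 3/46 = 417/46 ≈ 9.0652)
(o - 47)*1 = (417/46 - 47)*1 = -1745/46*1 = -1745/46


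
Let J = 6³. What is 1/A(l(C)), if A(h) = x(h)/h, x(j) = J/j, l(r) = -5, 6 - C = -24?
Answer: 25/216 ≈ 0.11574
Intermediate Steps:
C = 30 (C = 6 - 1*(-24) = 6 + 24 = 30)
J = 216
x(j) = 216/j
A(h) = 216/h² (A(h) = (216/h)/h = 216/h²)
1/A(l(C)) = 1/(216/(-5)²) = 1/(216*(1/25)) = 1/(216/25) = 25/216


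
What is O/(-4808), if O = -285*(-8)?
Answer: -285/601 ≈ -0.47421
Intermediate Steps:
O = 2280
O/(-4808) = 2280/(-4808) = 2280*(-1/4808) = -285/601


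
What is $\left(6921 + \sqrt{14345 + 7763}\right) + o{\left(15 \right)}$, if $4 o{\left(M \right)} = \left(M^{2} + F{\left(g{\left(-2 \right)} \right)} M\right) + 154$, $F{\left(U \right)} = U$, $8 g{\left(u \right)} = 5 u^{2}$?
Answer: $\frac{56201}{8} + 2 \sqrt{5527} \approx 7173.8$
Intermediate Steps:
$g{\left(u \right)} = \frac{5 u^{2}}{8}$
$o{\left(M \right)} = \frac{77}{2} + \frac{M^{2}}{4} + \frac{5 M}{8}$ ($o{\left(M \right)} = \frac{\left(M^{2} + \frac{5 \left(-2\right)^{2}}{8} M\right) + 154}{4} = \frac{\left(M^{2} + \frac{5}{8} \cdot 4 M\right) + 154}{4} = \frac{\left(M^{2} + \frac{5 M}{2}\right) + 154}{4} = \frac{154 + M^{2} + \frac{5 M}{2}}{4} = \frac{77}{2} + \frac{M^{2}}{4} + \frac{5 M}{8}$)
$\left(6921 + \sqrt{14345 + 7763}\right) + o{\left(15 \right)} = \left(6921 + \sqrt{14345 + 7763}\right) + \left(\frac{77}{2} + \frac{15^{2}}{4} + \frac{5}{8} \cdot 15\right) = \left(6921 + \sqrt{22108}\right) + \left(\frac{77}{2} + \frac{1}{4} \cdot 225 + \frac{75}{8}\right) = \left(6921 + 2 \sqrt{5527}\right) + \left(\frac{77}{2} + \frac{225}{4} + \frac{75}{8}\right) = \left(6921 + 2 \sqrt{5527}\right) + \frac{833}{8} = \frac{56201}{8} + 2 \sqrt{5527}$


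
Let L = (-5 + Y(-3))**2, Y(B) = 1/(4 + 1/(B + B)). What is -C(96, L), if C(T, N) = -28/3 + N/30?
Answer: 45413/5290 ≈ 8.5847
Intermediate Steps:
Y(B) = 1/(4 + 1/(2*B))
L = 11881/529 (L = (-5 + 2*(-3)/(1 + 8*(-3)))**2 = (-5 + 2*(-3)/(1 - 24))**2 = (-5 + 2*(-3)/(-23))**2 = (-5 + 2*(-3)*(-1/23))**2 = (-5 + 6/23)**2 = (-109/23)**2 = 11881/529 ≈ 22.459)
C(T, N) = -28/3 + N/30 (C(T, N) = -28*1/3 + N*(1/30) = -28/3 + N/30)
-C(96, L) = -(-28/3 + (1/30)*(11881/529)) = -(-28/3 + 11881/15870) = -1*(-45413/5290) = 45413/5290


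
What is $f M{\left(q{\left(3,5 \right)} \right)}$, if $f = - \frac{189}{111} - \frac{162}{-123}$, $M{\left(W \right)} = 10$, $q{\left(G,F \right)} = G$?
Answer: $- \frac{5850}{1517} \approx -3.8563$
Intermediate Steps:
$f = - \frac{585}{1517}$ ($f = \left(-189\right) \frac{1}{111} - - \frac{54}{41} = - \frac{63}{37} + \frac{54}{41} = - \frac{585}{1517} \approx -0.38563$)
$f M{\left(q{\left(3,5 \right)} \right)} = \left(- \frac{585}{1517}\right) 10 = - \frac{5850}{1517}$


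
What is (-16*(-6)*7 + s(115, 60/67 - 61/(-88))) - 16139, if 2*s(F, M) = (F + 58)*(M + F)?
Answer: -63465453/11792 ≈ -5382.1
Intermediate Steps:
s(F, M) = (58 + F)*(F + M)/2 (s(F, M) = ((F + 58)*(M + F))/2 = ((58 + F)*(F + M))/2 = (58 + F)*(F + M)/2)
(-16*(-6)*7 + s(115, 60/67 - 61/(-88))) - 16139 = (-16*(-6)*7 + ((½)*115² + 29*115 + 29*(60/67 - 61/(-88)) + (½)*115*(60/67 - 61/(-88)))) - 16139 = (96*7 + ((½)*13225 + 3335 + 29*(60*(1/67) - 61*(-1/88)) + (½)*115*(60*(1/67) - 61*(-1/88)))) - 16139 = (672 + (13225/2 + 3335 + 29*(60/67 + 61/88) + (½)*115*(60/67 + 61/88))) - 16139 = (672 + (13225/2 + 3335 + 29*(9367/5896) + (½)*115*(9367/5896))) - 16139 = (672 + (13225/2 + 3335 + 271643/5896 + 1077205/11792)) - 16139 = (672 + 118921411/11792) - 16139 = 126845635/11792 - 16139 = -63465453/11792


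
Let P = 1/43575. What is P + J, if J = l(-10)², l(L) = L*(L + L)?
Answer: 1743000001/43575 ≈ 40000.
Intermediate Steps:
l(L) = 2*L² (l(L) = L*(2*L) = 2*L²)
P = 1/43575 ≈ 2.2949e-5
J = 40000 (J = (2*(-10)²)² = (2*100)² = 200² = 40000)
P + J = 1/43575 + 40000 = 1743000001/43575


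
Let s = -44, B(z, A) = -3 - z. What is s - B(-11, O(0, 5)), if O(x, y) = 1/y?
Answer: -52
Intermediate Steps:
s - B(-11, O(0, 5)) = -44 - (-3 - 1*(-11)) = -44 - (-3 + 11) = -44 - 1*8 = -44 - 8 = -52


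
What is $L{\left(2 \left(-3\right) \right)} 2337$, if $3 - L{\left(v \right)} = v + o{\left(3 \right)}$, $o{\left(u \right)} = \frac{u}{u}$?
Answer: $18696$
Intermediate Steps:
$o{\left(u \right)} = 1$
$L{\left(v \right)} = 2 - v$ ($L{\left(v \right)} = 3 - \left(v + 1\right) = 3 - \left(1 + v\right) = 2 - v$)
$L{\left(2 \left(-3\right) \right)} 2337 = \left(2 - 2 \left(-3\right)\right) 2337 = \left(2 - -6\right) 2337 = \left(2 + 6\right) 2337 = 8 \cdot 2337 = 18696$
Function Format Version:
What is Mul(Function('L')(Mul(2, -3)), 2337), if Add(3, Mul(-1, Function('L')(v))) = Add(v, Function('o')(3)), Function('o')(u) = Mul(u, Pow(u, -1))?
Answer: 18696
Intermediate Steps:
Function('o')(u) = 1
Function('L')(v) = Add(2, Mul(-1, v)) (Function('L')(v) = Add(3, Mul(-1, Add(v, 1))) = Add(3, Mul(-1, Add(1, v))) = Add(3, Add(-1, Mul(-1, v))) = Add(2, Mul(-1, v)))
Mul(Function('L')(Mul(2, -3)), 2337) = Mul(Add(2, Mul(-1, Mul(2, -3))), 2337) = Mul(Add(2, Mul(-1, -6)), 2337) = Mul(Add(2, 6), 2337) = Mul(8, 2337) = 18696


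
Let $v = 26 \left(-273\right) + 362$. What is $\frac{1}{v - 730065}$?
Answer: $- \frac{1}{736801} \approx -1.3572 \cdot 10^{-6}$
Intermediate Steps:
$v = -6736$ ($v = -7098 + 362 = -6736$)
$\frac{1}{v - 730065} = \frac{1}{-6736 - 730065} = \frac{1}{-736801} = - \frac{1}{736801}$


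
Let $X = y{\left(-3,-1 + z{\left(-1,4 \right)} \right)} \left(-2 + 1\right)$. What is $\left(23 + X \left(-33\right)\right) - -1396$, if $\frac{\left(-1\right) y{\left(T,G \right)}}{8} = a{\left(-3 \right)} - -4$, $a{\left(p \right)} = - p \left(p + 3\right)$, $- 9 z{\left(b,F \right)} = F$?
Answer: $363$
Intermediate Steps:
$z{\left(b,F \right)} = - \frac{F}{9}$
$a{\left(p \right)} = - p \left(3 + p\right)$
$y{\left(T,G \right)} = -32$ ($y{\left(T,G \right)} = - 8 \left(\left(-1\right) \left(-3\right) \left(3 - 3\right) - -4\right) = - 8 \left(\left(-1\right) \left(-3\right) 0 + 4\right) = - 8 \left(0 + 4\right) = \left(-8\right) 4 = -32$)
$X = 32$ ($X = - 32 \left(-2 + 1\right) = \left(-32\right) \left(-1\right) = 32$)
$\left(23 + X \left(-33\right)\right) - -1396 = \left(23 + 32 \left(-33\right)\right) - -1396 = \left(23 - 1056\right) + 1396 = -1033 + 1396 = 363$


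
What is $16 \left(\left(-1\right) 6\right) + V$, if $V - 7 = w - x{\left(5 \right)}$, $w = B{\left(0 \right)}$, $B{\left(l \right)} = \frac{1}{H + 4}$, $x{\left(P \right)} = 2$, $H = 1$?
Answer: $- \frac{454}{5} \approx -90.8$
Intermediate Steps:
$B{\left(l \right)} = \frac{1}{5}$ ($B{\left(l \right)} = \frac{1}{1 + 4} = \frac{1}{5}$)
$w = \frac{1}{5} \approx 0.2$
$V = \frac{26}{5}$ ($V = 7 + \left(\frac{1}{5} - 2\right) = 7 - \frac{9}{5} = \frac{26}{5} \approx 5.2$)
$16 \left(\left(-1\right) 6\right) + V = 16 \left(\left(-1\right) 6\right) + \frac{26}{5} = 16 \left(-6\right) + \frac{26}{5} = -96 + \frac{26}{5} = - \frac{454}{5}$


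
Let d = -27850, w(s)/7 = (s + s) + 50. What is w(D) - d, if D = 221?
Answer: 31294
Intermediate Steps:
w(s) = 350 + 14*s (w(s) = 7*((s + s) + 50) = 7*(2*s + 50) = 7*(50 + 2*s) = 350 + 14*s)
w(D) - d = (350 + 14*221) - 1*(-27850) = (350 + 3094) + 27850 = 3444 + 27850 = 31294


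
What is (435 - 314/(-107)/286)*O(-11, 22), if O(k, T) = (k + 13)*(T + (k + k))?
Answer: 0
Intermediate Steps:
O(k, T) = (13 + k)*(T + 2*k)
(435 - 314/(-107)/286)*O(-11, 22) = (435 - 314/(-107)/286)*(2*(-11)² + 13*22 + 26*(-11) + 22*(-11)) = (435 - 314*(-1/107)*(1/286))*(2*121 + 286 - 286 - 242) = (435 + (314/107)*(1/286))*(242 + 286 - 286 - 242) = (435 + 157/15301)*0 = (6656092/15301)*0 = 0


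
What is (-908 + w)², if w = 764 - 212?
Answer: 126736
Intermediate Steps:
w = 552
(-908 + w)² = (-908 + 552)² = (-356)² = 126736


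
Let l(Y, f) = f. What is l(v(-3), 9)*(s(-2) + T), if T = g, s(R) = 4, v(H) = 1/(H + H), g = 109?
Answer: 1017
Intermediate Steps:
v(H) = 1/(2*H)
T = 109
l(v(-3), 9)*(s(-2) + T) = 9*(4 + 109) = 9*113 = 1017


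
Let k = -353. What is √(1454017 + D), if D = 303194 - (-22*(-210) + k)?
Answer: 4*√109559 ≈ 1324.0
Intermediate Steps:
D = 298927 (D = 303194 - (-22*(-210) - 353) = 303194 - (4620 - 353) = 303194 - 1*4267 = 303194 - 4267 = 298927)
√(1454017 + D) = √(1454017 + 298927) = √1752944 = 4*√109559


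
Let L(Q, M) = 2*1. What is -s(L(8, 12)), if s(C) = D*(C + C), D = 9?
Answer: -36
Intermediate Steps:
L(Q, M) = 2
s(C) = 18*C (s(C) = 9*(C + C) = 9*(2*C) = 18*C)
-s(L(8, 12)) = -18*2 = -1*36 = -36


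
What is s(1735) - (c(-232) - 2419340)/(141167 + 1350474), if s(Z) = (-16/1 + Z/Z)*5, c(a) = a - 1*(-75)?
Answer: -109453578/1491641 ≈ -73.378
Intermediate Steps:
c(a) = 75 + a (c(a) = a + 75 = 75 + a)
s(Z) = -75 (s(Z) = (-16*1 + 1)*5 = (-16 + 1)*5 = -15*5 = -75)
s(1735) - (c(-232) - 2419340)/(141167 + 1350474) = -75 - ((75 - 232) - 2419340)/(141167 + 1350474) = -75 - (-157 - 2419340)/1491641 = -75 - (-2419497)/1491641 = -75 - 1*(-2419497/1491641) = -75 + 2419497/1491641 = -109453578/1491641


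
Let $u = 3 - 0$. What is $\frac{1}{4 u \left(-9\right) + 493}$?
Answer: $\frac{1}{385} \approx 0.0025974$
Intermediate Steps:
$u = 3$ ($u = 3 + 0 = 3$)
$\frac{1}{4 u \left(-9\right) + 493} = \frac{1}{4 \cdot 3 \left(-9\right) + 493} = \frac{1}{12 \left(-9\right) + 493} = \frac{1}{-108 + 493} = \frac{1}{385}$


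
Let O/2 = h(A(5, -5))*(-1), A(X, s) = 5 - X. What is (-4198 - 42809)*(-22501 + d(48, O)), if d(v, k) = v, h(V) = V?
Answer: 1055448171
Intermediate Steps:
O = 0 (O = 2*((5 - 1*5)*(-1)) = 2*((5 - 5)*(-1)) = 2*(0*(-1)) = 2*0 = 0)
(-4198 - 42809)*(-22501 + d(48, O)) = (-4198 - 42809)*(-22501 + 48) = -47007*(-22453) = 1055448171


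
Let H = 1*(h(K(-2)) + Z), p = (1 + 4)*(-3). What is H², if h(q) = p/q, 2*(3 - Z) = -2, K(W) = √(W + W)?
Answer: -161/4 + 60*I ≈ -40.25 + 60.0*I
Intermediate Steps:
K(W) = √2*√W (K(W) = √(2*W) = √2*√W)
Z = 4 (Z = 3 - ½*(-2) = 3 + 1 = 4)
p = -15 (p = 5*(-3) = -15)
h(q) = -15/q
H = 4 + 15*I/2 (H = 1*(-15*(-I/2) + 4) = 1*(-(-15)*I/2 + 4) = 1*(15*I/2 + 4) = 1*(4 + 15*I/2) = 4 + 15*I/2 ≈ 4.0 + 7.5*I)
H² = (4 + 15*I/2)²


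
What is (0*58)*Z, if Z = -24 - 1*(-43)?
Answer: 0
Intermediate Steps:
Z = 19 (Z = -24 + 43 = 19)
(0*58)*Z = (0*58)*19 = 0*19 = 0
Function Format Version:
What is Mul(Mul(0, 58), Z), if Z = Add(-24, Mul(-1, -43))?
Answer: 0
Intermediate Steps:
Z = 19 (Z = Add(-24, 43) = 19)
Mul(Mul(0, 58), Z) = Mul(Mul(0, 58), 19) = Mul(0, 19) = 0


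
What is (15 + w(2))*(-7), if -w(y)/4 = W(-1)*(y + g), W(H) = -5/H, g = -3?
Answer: -245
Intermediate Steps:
w(y) = 60 - 20*y (w(y) = -4*(-5/(-1))*(y - 3) = -4*(-5*(-1))*(-3 + y) = -20*(-3 + y) = -4*(-15 + 5*y) = 60 - 20*y)
(15 + w(2))*(-7) = (15 + (60 - 20*2))*(-7) = (15 + (60 - 40))*(-7) = (15 + 20)*(-7) = 35*(-7) = -245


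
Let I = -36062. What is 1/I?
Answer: -1/36062 ≈ -2.7730e-5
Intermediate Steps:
1/I = 1/(-36062) = -1/36062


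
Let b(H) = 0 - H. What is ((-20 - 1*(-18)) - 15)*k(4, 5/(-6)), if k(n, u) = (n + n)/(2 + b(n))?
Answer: 68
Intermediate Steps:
b(H) = -H
k(n, u) = 2*n/(2 - n) (k(n, u) = (n + n)/(2 - n) = (2*n)/(2 - n) = 2*n/(2 - n))
((-20 - 1*(-18)) - 15)*k(4, 5/(-6)) = ((-20 - 1*(-18)) - 15)*(-2*4/(-2 + 4)) = ((-20 + 18) - 15)*(-2*4/2) = (-2 - 15)*(-2*4*1/2) = -17*(-4) = 68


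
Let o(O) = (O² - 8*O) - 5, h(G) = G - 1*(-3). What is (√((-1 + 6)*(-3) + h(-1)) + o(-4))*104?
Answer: 4472 + 104*I*√13 ≈ 4472.0 + 374.98*I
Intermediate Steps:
h(G) = 3 + G (h(G) = G + 3 = 3 + G)
o(O) = -5 + O² - 8*O
(√((-1 + 6)*(-3) + h(-1)) + o(-4))*104 = (√((-1 + 6)*(-3) + (3 - 1)) + (-5 + (-4)² - 8*(-4)))*104 = (√(5*(-3) + 2) + (-5 + 16 + 32))*104 = (√(-15 + 2) + 43)*104 = (√(-13) + 43)*104 = (I*√13 + 43)*104 = (43 + I*√13)*104 = 4472 + 104*I*√13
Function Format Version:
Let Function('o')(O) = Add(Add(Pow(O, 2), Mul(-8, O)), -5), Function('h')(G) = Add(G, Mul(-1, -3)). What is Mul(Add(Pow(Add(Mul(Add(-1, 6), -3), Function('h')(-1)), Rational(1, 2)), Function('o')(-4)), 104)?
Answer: Add(4472, Mul(104, I, Pow(13, Rational(1, 2)))) ≈ Add(4472.0, Mul(374.98, I))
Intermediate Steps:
Function('h')(G) = Add(3, G) (Function('h')(G) = Add(G, 3) = Add(3, G))
Function('o')(O) = Add(-5, Pow(O, 2), Mul(-8, O))
Mul(Add(Pow(Add(Mul(Add(-1, 6), -3), Function('h')(-1)), Rational(1, 2)), Function('o')(-4)), 104) = Mul(Add(Pow(Add(Mul(Add(-1, 6), -3), Add(3, -1)), Rational(1, 2)), Add(-5, Pow(-4, 2), Mul(-8, -4))), 104) = Mul(Add(Pow(Add(Mul(5, -3), 2), Rational(1, 2)), Add(-5, 16, 32)), 104) = Mul(Add(Pow(Add(-15, 2), Rational(1, 2)), 43), 104) = Mul(Add(Pow(-13, Rational(1, 2)), 43), 104) = Mul(Add(Mul(I, Pow(13, Rational(1, 2))), 43), 104) = Mul(Add(43, Mul(I, Pow(13, Rational(1, 2)))), 104) = Add(4472, Mul(104, I, Pow(13, Rational(1, 2))))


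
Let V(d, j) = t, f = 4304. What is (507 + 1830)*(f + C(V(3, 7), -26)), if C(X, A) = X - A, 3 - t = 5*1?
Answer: 10114536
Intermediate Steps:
t = -2 (t = 3 - 5 = -2)
V(d, j) = -2
(507 + 1830)*(f + C(V(3, 7), -26)) = (507 + 1830)*(4304 + (-2 - 1*(-26))) = 2337*(4304 + (-2 + 26)) = 2337*(4304 + 24) = 2337*4328 = 10114536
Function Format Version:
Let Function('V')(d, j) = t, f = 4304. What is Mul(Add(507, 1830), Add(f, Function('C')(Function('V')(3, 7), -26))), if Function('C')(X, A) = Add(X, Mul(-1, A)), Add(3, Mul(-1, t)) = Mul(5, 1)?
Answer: 10114536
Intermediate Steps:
t = -2 (t = Add(3, Mul(-1, Mul(5, 1))) = Add(3, Mul(-1, 5)) = Add(3, -5) = -2)
Function('V')(d, j) = -2
Mul(Add(507, 1830), Add(f, Function('C')(Function('V')(3, 7), -26))) = Mul(Add(507, 1830), Add(4304, Add(-2, Mul(-1, -26)))) = Mul(2337, Add(4304, Add(-2, 26))) = Mul(2337, Add(4304, 24)) = Mul(2337, 4328) = 10114536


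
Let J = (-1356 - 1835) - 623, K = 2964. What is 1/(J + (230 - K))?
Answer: -1/6548 ≈ -0.00015272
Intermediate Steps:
J = -3814 (J = -3191 - 623 = -3814)
1/(J + (230 - K)) = 1/(-3814 + (230 - 1*2964)) = 1/(-3814 + (230 - 2964)) = 1/(-3814 - 2734) = 1/(-6548) = -1/6548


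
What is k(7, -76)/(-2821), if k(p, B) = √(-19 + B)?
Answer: -I*√95/2821 ≈ -0.0034551*I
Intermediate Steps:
k(7, -76)/(-2821) = √(-19 - 76)/(-2821) = √(-95)*(-1/2821) = (I*√95)*(-1/2821) = -I*√95/2821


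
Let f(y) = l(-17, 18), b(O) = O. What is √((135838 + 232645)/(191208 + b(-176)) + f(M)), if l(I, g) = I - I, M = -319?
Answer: √17598011114/95516 ≈ 1.3889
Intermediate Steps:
l(I, g) = 0
f(y) = 0
√((135838 + 232645)/(191208 + b(-176)) + f(M)) = √((135838 + 232645)/(191208 - 176) + 0) = √(368483/191032 + 0) = √(368483/191032) = √17598011114/95516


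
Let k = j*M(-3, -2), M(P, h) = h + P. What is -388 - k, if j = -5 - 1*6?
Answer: -443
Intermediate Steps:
j = -11 (j = -5 - 6 = -11)
M(P, h) = P + h
k = 55 (k = -11*(-3 - 2) = -11*(-5) = 55)
-388 - k = -388 - 1*55 = -388 - 55 = -443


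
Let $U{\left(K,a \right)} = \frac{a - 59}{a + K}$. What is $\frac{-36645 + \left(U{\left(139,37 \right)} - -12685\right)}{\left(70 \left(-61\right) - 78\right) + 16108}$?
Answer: $- \frac{27383}{13440} \approx -2.0374$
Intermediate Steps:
$U{\left(K,a \right)} = \frac{-59 + a}{K + a}$
$\frac{-36645 + \left(U{\left(139,37 \right)} - -12685\right)}{\left(70 \left(-61\right) - 78\right) + 16108} = \frac{-36645 + \left(\frac{-59 + 37}{139 + 37} - -12685\right)}{\left(70 \left(-61\right) - 78\right) + 16108} = \frac{-36645 + \left(\frac{1}{176} \left(-22\right) + 12685\right)}{\left(-4270 - 78\right) + 16108} = \frac{-36645 + \left(\frac{1}{176} \left(-22\right) + 12685\right)}{-4348 + 16108} = \frac{-36645 + \left(- \frac{1}{8} + 12685\right)}{11760} = \left(-36645 + \frac{101479}{8}\right) \frac{1}{11760} = \left(- \frac{191681}{8}\right) \frac{1}{11760} = - \frac{27383}{13440}$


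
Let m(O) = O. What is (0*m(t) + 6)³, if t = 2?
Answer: 216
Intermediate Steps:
(0*m(t) + 6)³ = (0*2 + 6)³ = (0 + 6)³ = 6³ = 216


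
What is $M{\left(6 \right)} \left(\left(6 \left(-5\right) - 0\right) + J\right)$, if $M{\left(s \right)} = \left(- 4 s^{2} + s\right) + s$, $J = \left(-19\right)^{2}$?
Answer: $-43692$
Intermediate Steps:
$J = 361$
$M{\left(s \right)} = - 4 s^{2} + 2 s$ ($M{\left(s \right)} = \left(s - 4 s^{2}\right) + s = - 4 s^{2} + 2 s$)
$M{\left(6 \right)} \left(\left(6 \left(-5\right) - 0\right) + J\right) = 2 \cdot 6 \left(1 - 12\right) \left(\left(6 \left(-5\right) - 0\right) + 361\right) = 2 \cdot 6 \left(1 - 12\right) \left(\left(-30 + 0\right) + 361\right) = 2 \cdot 6 \left(-11\right) \left(-30 + 361\right) = \left(-132\right) 331 = -43692$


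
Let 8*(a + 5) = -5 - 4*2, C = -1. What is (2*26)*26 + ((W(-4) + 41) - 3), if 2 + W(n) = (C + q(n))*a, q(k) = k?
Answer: 11369/8 ≈ 1421.1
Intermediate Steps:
a = -53/8 (a = -5 + (-5 - 4*2)/8 = -5 + (-5 - 8)/8 = -5 + (⅛)*(-13) = -5 - 13/8 = -53/8 ≈ -6.6250)
W(n) = 37/8 - 53*n/8 (W(n) = -2 + (-1 + n)*(-53/8) = -2 + (53/8 - 53*n/8) = 37/8 - 53*n/8)
(2*26)*26 + ((W(-4) + 41) - 3) = (2*26)*26 + (((37/8 - 53/8*(-4)) + 41) - 3) = 52*26 + (((37/8 + 53/2) + 41) - 3) = 1352 + ((249/8 + 41) - 3) = 1352 + (577/8 - 3) = 1352 + 553/8 = 11369/8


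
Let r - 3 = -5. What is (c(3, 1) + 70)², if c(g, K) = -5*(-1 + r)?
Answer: 7225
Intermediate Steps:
r = -2 (r = 3 - 5 = -2)
c(g, K) = 15 (c(g, K) = -5*(-1 - 2) = -5*(-3) = 15)
(c(3, 1) + 70)² = (15 + 70)² = 85² = 7225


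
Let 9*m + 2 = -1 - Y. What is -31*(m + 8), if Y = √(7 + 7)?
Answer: -713/3 + 31*√14/9 ≈ -224.78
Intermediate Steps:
Y = √14 ≈ 3.7417
m = -⅓ - √14/9 (m = -2/9 + (-1 - √14)/9 = -2/9 + (-⅑ - √14/9) = -⅓ - √14/9 ≈ -0.74907)
-31*(m + 8) = -31*((-⅓ - √14/9) + 8) = -31*(23/3 - √14/9) = -713/3 + 31*√14/9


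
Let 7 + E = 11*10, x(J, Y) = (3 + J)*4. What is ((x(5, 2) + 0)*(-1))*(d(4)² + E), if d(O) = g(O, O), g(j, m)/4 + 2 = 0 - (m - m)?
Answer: -5344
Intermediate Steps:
x(J, Y) = 12 + 4*J
E = 103 (E = -7 + 11*10 = -7 + 110 = 103)
g(j, m) = -8 (g(j, m) = -8 + 4*(0 - (m - m)) = -8 + 4*(0 - 1*0) = -8 + 4*(0 + 0) = -8 + 4*0 = -8 + 0 = -8)
d(O) = -8
((x(5, 2) + 0)*(-1))*(d(4)² + E) = (((12 + 4*5) + 0)*(-1))*((-8)² + 103) = (((12 + 20) + 0)*(-1))*(64 + 103) = ((32 + 0)*(-1))*167 = (32*(-1))*167 = -32*167 = -5344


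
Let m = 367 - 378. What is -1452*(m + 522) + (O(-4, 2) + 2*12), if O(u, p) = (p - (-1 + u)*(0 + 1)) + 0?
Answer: -741941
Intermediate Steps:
m = -11
O(u, p) = 1 + p - u (O(u, p) = (p - (-1 + u)) + 0 = (p + (1 - u)) + 0 = (1 + p - u) + 0 = 1 + p - u)
-1452*(m + 522) + (O(-4, 2) + 2*12) = -1452*(-11 + 522) + ((1 + 2 - 1*(-4)) + 2*12) = -1452*511 + ((1 + 2 + 4) + 24) = -741972 + (7 + 24) = -741972 + 31 = -741941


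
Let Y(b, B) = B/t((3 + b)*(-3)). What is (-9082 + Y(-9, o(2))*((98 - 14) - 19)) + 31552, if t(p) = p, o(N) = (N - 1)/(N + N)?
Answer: 1617905/72 ≈ 22471.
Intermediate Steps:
o(N) = (-1 + N)/(2*N) (o(N) = (-1 + N)/((2*N)) = (-1 + N)*(1/(2*N)) = (-1 + N)/(2*N))
Y(b, B) = B/(-9 - 3*b) (Y(b, B) = B/(((3 + b)*(-3))) = B/(-9 - 3*b))
(-9082 + Y(-9, o(2))*((98 - 14) - 19)) + 31552 = (-9082 + (-(½)*(-1 + 2)/2/(9 + 3*(-9)))*((98 - 14) - 19)) + 31552 = (-9082 + (-(½)*(½)*1/(9 - 27))*(84 - 19)) + 31552 = (-9082 - 1*¼/(-18)*65) + 31552 = (-9082 - 1*¼*(-1/18)*65) + 31552 = (-9082 + (1/72)*65) + 31552 = (-9082 + 65/72) + 31552 = -653839/72 + 31552 = 1617905/72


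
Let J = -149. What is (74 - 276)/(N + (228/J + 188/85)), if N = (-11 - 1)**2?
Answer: -1279165/916196 ≈ -1.3962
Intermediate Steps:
N = 144 (N = (-12)**2 = 144)
(74 - 276)/(N + (228/J + 188/85)) = (74 - 276)/(144 + (228/(-149) + 188/85)) = -202/(144 + (228*(-1/149) + 188*(1/85))) = -202/(144 + (-228/149 + 188/85)) = -202/(144 + 8632/12665) = -202/1832392/12665 = -202*12665/1832392 = -1279165/916196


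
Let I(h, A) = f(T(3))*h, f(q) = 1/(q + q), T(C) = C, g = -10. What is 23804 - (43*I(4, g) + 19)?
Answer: 71269/3 ≈ 23756.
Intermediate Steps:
f(q) = 1/(2*q)
I(h, A) = h/6 (I(h, A) = ((½)/3)*h = ((½)*(⅓))*h = h/6)
23804 - (43*I(4, g) + 19) = 23804 - (43*((⅙)*4) + 19) = 23804 - (43*(⅔) + 19) = 23804 - (86/3 + 19) = 23804 - 1*143/3 = 23804 - 143/3 = 71269/3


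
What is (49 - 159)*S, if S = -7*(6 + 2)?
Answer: 6160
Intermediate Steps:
S = -56 (S = -7*8 = -56)
(49 - 159)*S = (49 - 159)*(-56) = -110*(-56) = 6160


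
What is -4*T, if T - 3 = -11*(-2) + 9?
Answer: -136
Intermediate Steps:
T = 34 (T = 3 + (-11*(-2) + 9) = 3 + (22 + 9) = 3 + 31 = 34)
-4*T = -4*34 = -136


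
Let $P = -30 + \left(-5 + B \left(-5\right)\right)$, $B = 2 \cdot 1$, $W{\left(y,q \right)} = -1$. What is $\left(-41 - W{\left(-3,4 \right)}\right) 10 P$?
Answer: $18000$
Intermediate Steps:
$B = 2$
$P = -45$ ($P = -30 + \left(-5 + 2 \left(-5\right)\right) = -30 - 15 = -45$)
$\left(-41 - W{\left(-3,4 \right)}\right) 10 P = \left(-41 - -1\right) 10 \left(-45\right) = \left(-41 + 1\right) 10 \left(-45\right) = \left(-40\right) 10 \left(-45\right) = \left(-400\right) \left(-45\right) = 18000$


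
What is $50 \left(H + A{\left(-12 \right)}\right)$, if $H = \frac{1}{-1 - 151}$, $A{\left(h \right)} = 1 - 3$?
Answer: $- \frac{7625}{76} \approx -100.33$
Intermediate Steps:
$A{\left(h \right)} = -2$ ($A{\left(h \right)} = 1 - 3 = -2$)
$H = - \frac{1}{152}$ ($H = \frac{1}{-152} = - \frac{1}{152} \approx -0.0065789$)
$50 \left(H + A{\left(-12 \right)}\right) = 50 \left(- \frac{1}{152} - 2\right) = 50 \left(- \frac{305}{152}\right) = - \frac{7625}{76}$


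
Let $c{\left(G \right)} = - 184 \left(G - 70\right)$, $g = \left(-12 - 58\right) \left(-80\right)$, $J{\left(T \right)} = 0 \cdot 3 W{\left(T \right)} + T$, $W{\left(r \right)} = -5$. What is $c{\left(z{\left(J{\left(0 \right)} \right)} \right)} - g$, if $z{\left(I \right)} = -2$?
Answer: $7648$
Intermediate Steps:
$J{\left(T \right)} = T$ ($J{\left(T \right)} = 0 \cdot 3 \left(-5\right) + T = 0 \left(-5\right) + T = 0 + T = T$)
$g = 5600$ ($g = \left(-70\right) \left(-80\right) = 5600$)
$c{\left(G \right)} = 12880 - 184 G$ ($c{\left(G \right)} = - 184 \left(-70 + G\right) = 12880 - 184 G$)
$c{\left(z{\left(J{\left(0 \right)} \right)} \right)} - g = \left(12880 - -368\right) - 5600 = \left(12880 + 368\right) - 5600 = 13248 - 5600 = 7648$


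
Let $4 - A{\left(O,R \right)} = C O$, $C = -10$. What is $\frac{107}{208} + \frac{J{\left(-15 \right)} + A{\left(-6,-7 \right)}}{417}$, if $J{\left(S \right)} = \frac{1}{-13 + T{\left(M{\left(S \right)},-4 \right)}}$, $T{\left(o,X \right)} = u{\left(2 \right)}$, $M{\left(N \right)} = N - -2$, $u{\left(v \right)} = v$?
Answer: $\frac{362473}{954096} \approx 0.37991$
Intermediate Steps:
$M{\left(N \right)} = 2 + N$ ($M{\left(N \right)} = N + 2 = 2 + N$)
$T{\left(o,X \right)} = 2$
$A{\left(O,R \right)} = 4 + 10 O$ ($A{\left(O,R \right)} = 4 - - 10 O = 4 + 10 O$)
$J{\left(S \right)} = - \frac{1}{11}$ ($J{\left(S \right)} = \frac{1}{-13 + 2} = \frac{1}{-11} = - \frac{1}{11}$)
$\frac{107}{208} + \frac{J{\left(-15 \right)} + A{\left(-6,-7 \right)}}{417} = \frac{107}{208} + \frac{- \frac{1}{11} + \left(4 + 10 \left(-6\right)\right)}{417} = 107 \cdot \frac{1}{208} + \left(- \frac{1}{11} + \left(4 - 60\right)\right) \frac{1}{417} = \frac{107}{208} + \left(- \frac{1}{11} - 56\right) \frac{1}{417} = \frac{107}{208} - \frac{617}{4587} = \frac{362473}{954096}$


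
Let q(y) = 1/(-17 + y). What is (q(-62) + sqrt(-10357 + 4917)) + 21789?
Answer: 1721330/79 + 8*I*sqrt(85) ≈ 21789.0 + 73.756*I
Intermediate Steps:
(q(-62) + sqrt(-10357 + 4917)) + 21789 = (1/(-17 - 62) + sqrt(-10357 + 4917)) + 21789 = (1/(-79) + sqrt(-5440)) + 21789 = (-1/79 + 8*I*sqrt(85)) + 21789 = 1721330/79 + 8*I*sqrt(85)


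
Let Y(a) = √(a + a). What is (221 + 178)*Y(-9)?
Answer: 1197*I*√2 ≈ 1692.8*I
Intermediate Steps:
Y(a) = √2*√a (Y(a) = √(2*a) = √2*√a)
(221 + 178)*Y(-9) = (221 + 178)*(√2*√(-9)) = 399*(√2*(3*I)) = 399*(3*I*√2) = 1197*I*√2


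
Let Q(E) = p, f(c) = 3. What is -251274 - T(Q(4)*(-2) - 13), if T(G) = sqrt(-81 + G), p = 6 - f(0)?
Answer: -251274 - 10*I ≈ -2.5127e+5 - 10.0*I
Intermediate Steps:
p = 3 (p = 6 - 1*3 = 6 - 3 = 3)
Q(E) = 3
-251274 - T(Q(4)*(-2) - 13) = -251274 - sqrt(-81 + (3*(-2) - 13)) = -251274 - sqrt(-81 + (-6 - 13)) = -251274 - sqrt(-81 - 19) = -251274 - sqrt(-100) = -251274 - 10*I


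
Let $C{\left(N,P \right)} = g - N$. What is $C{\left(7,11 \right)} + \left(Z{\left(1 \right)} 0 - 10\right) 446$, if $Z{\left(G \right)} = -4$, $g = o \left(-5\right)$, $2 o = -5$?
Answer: $- \frac{8909}{2} \approx -4454.5$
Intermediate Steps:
$o = - \frac{5}{2}$ ($o = \frac{1}{2} \left(-5\right) = - \frac{5}{2} \approx -2.5$)
$g = \frac{25}{2}$ ($g = \left(- \frac{5}{2}\right) \left(-5\right) = \frac{25}{2} \approx 12.5$)
$C{\left(N,P \right)} = \frac{25}{2} - N$
$C{\left(7,11 \right)} + \left(Z{\left(1 \right)} 0 - 10\right) 446 = \left(\frac{25}{2} - 7\right) + \left(\left(-4\right) 0 - 10\right) 446 = \left(\frac{25}{2} - 7\right) + \left(0 - 10\right) 446 = \frac{11}{2} - 4460 = - \frac{8909}{2}$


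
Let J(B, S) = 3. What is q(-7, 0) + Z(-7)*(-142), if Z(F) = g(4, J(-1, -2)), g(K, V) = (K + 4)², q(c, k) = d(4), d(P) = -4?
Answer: -9092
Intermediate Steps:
q(c, k) = -4
g(K, V) = (4 + K)²
Z(F) = 64 (Z(F) = (4 + 4)² = 8² = 64)
q(-7, 0) + Z(-7)*(-142) = -4 + 64*(-142) = -4 - 9088 = -9092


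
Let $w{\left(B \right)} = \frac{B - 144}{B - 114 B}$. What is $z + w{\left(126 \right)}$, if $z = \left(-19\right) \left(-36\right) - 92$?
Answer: $\frac{468273}{791} \approx 592.0$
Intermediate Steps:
$z = 592$ ($z = 684 - 92 = 592$)
$w{\left(B \right)} = - \frac{-144 + B}{113 B}$ ($w{\left(B \right)} = \frac{-144 + B}{\left(-113\right) B} = \left(-144 + B\right) \left(- \frac{1}{113 B}\right) = - \frac{-144 + B}{113 B}$)
$z + w{\left(126 \right)} = 592 + \frac{144 - 126}{113 \cdot 126} = 592 + \frac{1}{113} \cdot \frac{1}{126} \left(144 - 126\right) = 592 + \frac{1}{113} \cdot \frac{1}{126} \cdot 18 = 592 + \frac{1}{791} = \frac{468273}{791}$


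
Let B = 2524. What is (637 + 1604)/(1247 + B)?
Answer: 249/419 ≈ 0.59427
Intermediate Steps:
(637 + 1604)/(1247 + B) = (637 + 1604)/(1247 + 2524) = 2241/3771 = 2241*(1/3771) = 249/419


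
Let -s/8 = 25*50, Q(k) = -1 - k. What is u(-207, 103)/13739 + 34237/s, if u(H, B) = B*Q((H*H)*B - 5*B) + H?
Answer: -4545793442143/137390000 ≈ -33087.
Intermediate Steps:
u(H, B) = H + B*(-1 + 5*B - B*H²) (u(H, B) = B*(-1 - ((H*H)*B - 5*B)) + H = B*(-1 - (H²*B - 5*B)) + H = B*(-1 - (B*H² - 5*B)) + H = B*(-1 - (-5*B + B*H²)) + H = B*(-1 + (5*B - B*H²)) + H = B*(-1 + 5*B - B*H²) + H = H + B*(-1 + 5*B - B*H²))
s = -10000 (s = -200*50 = -8*1250 = -10000)
u(-207, 103)/13739 + 34237/s = (-207 - 1*103*(1 + 103*(-5 + (-207)²)))/13739 + 34237/(-10000) = (-207 - 1*103*(1 + 103*(-5 + 42849)))*(1/13739) + 34237*(-1/10000) = (-207 - 1*103*(1 + 103*42844))*(1/13739) - 34237/10000 = (-207 - 1*103*(1 + 4412932))*(1/13739) - 34237/10000 = (-207 - 1*103*4412933)*(1/13739) - 34237/10000 = (-207 - 454532099)*(1/13739) - 34237/10000 = -454532306*1/13739 - 34237/10000 = -454532306/13739 - 34237/10000 = -4545793442143/137390000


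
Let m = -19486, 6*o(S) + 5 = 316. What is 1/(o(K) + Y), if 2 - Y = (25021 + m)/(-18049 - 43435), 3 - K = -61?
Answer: 184452/9946271 ≈ 0.018545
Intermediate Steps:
K = 64 (K = 3 - 1*(-61) = 3 + 61 = 64)
o(S) = 311/6 (o(S) = -⅚ + (⅙)*316 = -⅚ + 158/3 = 311/6)
Y = 128503/61484 (Y = 2 - (25021 - 19486)/(-18049 - 43435) = 2 - 5535/(-61484) = 2 - 5535*(-1)/61484 = 2 - 1*(-5535/61484) = 2 + 5535/61484 = 128503/61484 ≈ 2.0900)
1/(o(K) + Y) = 1/(311/6 + 128503/61484) = 1/(9946271/184452) = 184452/9946271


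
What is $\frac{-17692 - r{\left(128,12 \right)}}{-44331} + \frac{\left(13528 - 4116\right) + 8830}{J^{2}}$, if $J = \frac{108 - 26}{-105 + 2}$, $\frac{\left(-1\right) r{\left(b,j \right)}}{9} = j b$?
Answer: $\frac{4289688432275}{149040822} \approx 28782.0$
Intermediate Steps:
$r{\left(b,j \right)} = - 9 b j$ ($r{\left(b,j \right)} = - 9 j b = - 9 b j$)
$J = - \frac{82}{103}$ ($J = \frac{82}{-103} = 82 \left(- \frac{1}{103}\right) = - \frac{82}{103} \approx -0.79612$)
$\frac{-17692 - r{\left(128,12 \right)}}{-44331} + \frac{\left(13528 - 4116\right) + 8830}{J^{2}} = \frac{-17692 - \left(-9\right) 128 \cdot 12}{-44331} + \frac{\left(13528 - 4116\right) + 8830}{\left(- \frac{82}{103}\right)^{2}} = \left(-17692 - -13824\right) \left(- \frac{1}{44331}\right) + \frac{9412 + 8830}{\frac{6724}{10609}} = \left(-17692 + 13824\right) \left(- \frac{1}{44331}\right) + 18242 \cdot \frac{10609}{6724} = \left(-3868\right) \left(- \frac{1}{44331}\right) + \frac{96764689}{3362} = \frac{3868}{44331} + \frac{96764689}{3362} = \frac{4289688432275}{149040822}$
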